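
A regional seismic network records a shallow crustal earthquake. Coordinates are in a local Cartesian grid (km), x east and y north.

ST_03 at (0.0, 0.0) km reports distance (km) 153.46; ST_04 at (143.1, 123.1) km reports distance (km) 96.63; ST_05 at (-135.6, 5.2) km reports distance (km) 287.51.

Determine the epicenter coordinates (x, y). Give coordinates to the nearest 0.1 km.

Circle about each station: x² + y² = 153.46²; (x − 143.1)² + (y − 123.1)² = 96.63²; (x + 135.6)² + (y − 5.2)² = 287.51².
Subtracting pairs of circle equations eliminates x²+y² and gives linear equations (the radical axes):
286.2 x + 246.2 y = 49843.83
-271.2 x + 10.4 y = -40697.63
Solving the 2×2 system: x ≈ 151.1, y ≈ 26.8 km.
Check against ST_03 (with the unrounded x, y): √(x²+y²) = 153.45 ≈ 153.46 km. ✓

151.1 km east, 26.8 km north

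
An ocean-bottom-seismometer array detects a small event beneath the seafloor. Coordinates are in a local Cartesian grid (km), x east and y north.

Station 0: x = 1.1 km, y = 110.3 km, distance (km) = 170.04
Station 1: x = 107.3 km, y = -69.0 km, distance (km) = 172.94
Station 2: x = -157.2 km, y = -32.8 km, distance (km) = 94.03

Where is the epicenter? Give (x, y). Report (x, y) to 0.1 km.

Circle about each station: (x − 1.1)² + (y − 110.3)² = 170.04²; (x − 107.3)² + (y + 69.0)² = 172.94²; (x + 157.2)² + (y + 32.8)² = 94.03².
Subtracting pairs of circle equations eliminates x²+y² and gives linear equations (the radical axes):
212.4 x − 358.6 y = 3112.35
-316.6 x − 286.2 y = 33692.34
Solving the 2×2 system: x ≈ -64.2, y ≈ -46.7 km.

x ≈ -64.2 km, y ≈ -46.7 km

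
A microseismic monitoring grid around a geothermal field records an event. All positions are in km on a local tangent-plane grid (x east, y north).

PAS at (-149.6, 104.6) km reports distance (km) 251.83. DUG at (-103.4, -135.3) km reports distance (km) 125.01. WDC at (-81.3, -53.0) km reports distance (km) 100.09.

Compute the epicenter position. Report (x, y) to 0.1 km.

Circle about each station: (x + 149.6)² + (y − 104.6)² = 251.83²; (x + 103.4)² + (y + 135.3)² = 125.01²; (x + 81.3)² + (y + 53.0)² = 100.09².
Subtracting the PAS equation from the DUG and WDC equations removes the quadratic terms:
92.4 x − 479.8 y = 43467.18
136.6 x − 315.2 y = 29497.71
Solving the 2×2 system: x ≈ 12.4, y ≈ -88.2 km.

12.4 km east, -88.2 km north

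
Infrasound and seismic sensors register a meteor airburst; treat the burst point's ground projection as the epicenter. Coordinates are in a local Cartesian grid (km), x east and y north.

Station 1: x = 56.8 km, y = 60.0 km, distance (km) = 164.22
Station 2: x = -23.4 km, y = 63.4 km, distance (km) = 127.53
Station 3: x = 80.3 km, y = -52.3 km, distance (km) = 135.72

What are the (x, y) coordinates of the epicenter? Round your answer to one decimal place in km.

-55.2 km east, -60.1 km north

Circle about each station: (x − 56.8)² + (y − 60.0)² = 164.22²; (x + 23.4)² + (y − 63.4)² = 127.53²; (x − 80.3)² + (y + 52.3)² = 135.72².
Subtracting the Station 1 equation from the Station 2 and Station 3 equations removes the quadratic terms:
-160.4 x + 6.8 y = 8445.19
47.0 x − 224.6 y = 10905.43
Solving the 2×2 system: x ≈ -55.2, y ≈ -60.1 km.
Check against Station 1 (with the unrounded x, y): √((x − 56.8)²+(y − 60.0)²) = 164.22 ≈ 164.22 km. ✓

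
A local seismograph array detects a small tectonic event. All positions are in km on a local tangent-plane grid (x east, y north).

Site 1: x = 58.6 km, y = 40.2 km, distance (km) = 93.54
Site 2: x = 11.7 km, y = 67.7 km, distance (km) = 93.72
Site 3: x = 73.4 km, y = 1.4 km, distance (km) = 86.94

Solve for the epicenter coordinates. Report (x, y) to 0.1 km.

-9.9 km east, -23.5 km north

Circle about each station: (x − 58.6)² + (y − 40.2)² = 93.54²; (x − 11.7)² + (y − 67.7)² = 93.72²; (x − 73.4)² + (y − 1.4)² = 86.94².
Subtracting pairs of circle equations eliminates x²+y² and gives linear equations (the radical axes):
-93.8 x + 55.0 y = -363.53
29.6 x − 77.6 y = 1530.69
Solving the 2×2 system: x ≈ -9.9, y ≈ -23.5 km.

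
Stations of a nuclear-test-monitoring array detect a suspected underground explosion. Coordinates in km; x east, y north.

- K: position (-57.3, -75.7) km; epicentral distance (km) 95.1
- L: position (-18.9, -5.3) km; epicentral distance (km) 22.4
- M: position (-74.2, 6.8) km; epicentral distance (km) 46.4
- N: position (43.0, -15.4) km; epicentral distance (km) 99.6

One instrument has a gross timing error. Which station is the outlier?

N

Solve using three stations at a time. Using K, L, M (subtract circle equations pairwise → linear system) gives (x, y) ≈ (-28.5, 14.9).
Distances from that point to each station vs reported:
  K: calculated 95.1 vs reported 95.1 → residual 0.0 km
  L: calculated 22.4 vs reported 22.4 → residual 0.0 km
  M: calculated 46.4 vs reported 46.4 → residual 0.0 km
  N: calculated 77.7 vs reported 99.6 → residual 21.9 km
K, L, M are mutually consistent (residuals ≈ 0); N is off by 21.9 km.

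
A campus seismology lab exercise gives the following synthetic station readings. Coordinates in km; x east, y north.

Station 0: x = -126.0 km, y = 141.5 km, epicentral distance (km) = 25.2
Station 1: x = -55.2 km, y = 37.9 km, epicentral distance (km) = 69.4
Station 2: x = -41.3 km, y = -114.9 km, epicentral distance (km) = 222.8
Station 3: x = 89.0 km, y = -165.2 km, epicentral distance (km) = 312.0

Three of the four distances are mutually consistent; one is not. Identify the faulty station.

Station 0

Solve using three stations at a time. Using Station 1, Station 2, Station 3 (subtract circle equations pairwise → linear system) gives (x, y) ≈ (-63.9, 106.7).
Distances from that point to each station vs reported:
  Station 0: calculated 71.1 vs reported 25.2 → residual 45.9 km
  Station 1: calculated 69.4 vs reported 69.4 → residual 0.0 km
  Station 2: calculated 222.8 vs reported 222.8 → residual 0.0 km
  Station 3: calculated 312.0 vs reported 312.0 → residual 0.0 km
Station 1, Station 2, Station 3 are mutually consistent (residuals ≈ 0); Station 0 is off by 45.9 km.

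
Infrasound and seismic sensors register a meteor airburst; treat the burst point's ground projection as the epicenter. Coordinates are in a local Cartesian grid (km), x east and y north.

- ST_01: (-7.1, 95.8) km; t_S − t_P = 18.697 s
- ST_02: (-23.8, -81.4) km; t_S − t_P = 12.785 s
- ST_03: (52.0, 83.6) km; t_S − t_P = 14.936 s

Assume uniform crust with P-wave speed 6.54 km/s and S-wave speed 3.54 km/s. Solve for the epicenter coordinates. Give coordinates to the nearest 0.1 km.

Distance from S−P lag: d = Δt · v_P v_S / (v_P − v_S) = Δt · (6.54·3.54)/(6.54−3.54) ≈ 7.7172·Δt.
So d_ST_01 = 144.29, d_ST_02 = 98.66, d_ST_03 = 115.26 km.
Circle about each station: (x + 7.1)² + (y − 95.8)² = 144.29²; (x + 23.8)² + (y + 81.4)² = 98.66²; (x − 52.0)² + (y − 83.6)² = 115.26².
Subtracting pairs of circle equations eliminates x²+y² and gives linear equations (the radical axes):
-33.4 x − 354.4 y = 9050.16
118.2 x − 24.4 y = 7999.65
Solving the 2×2 system: x ≈ 61.2, y ≈ -31.3 km.
Check against ST_01 (with the unrounded x, y): √((x + 7.1)²+(y − 95.8)²) = 144.30 ≈ 144.29 km. ✓

(61.2, -31.3)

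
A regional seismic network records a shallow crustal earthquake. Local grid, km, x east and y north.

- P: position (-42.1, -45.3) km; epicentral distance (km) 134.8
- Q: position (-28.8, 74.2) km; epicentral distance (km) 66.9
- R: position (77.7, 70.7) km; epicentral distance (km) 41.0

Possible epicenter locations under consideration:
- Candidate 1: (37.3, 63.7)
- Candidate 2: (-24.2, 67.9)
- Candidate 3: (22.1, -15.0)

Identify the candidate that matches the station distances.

Candidate 1

For each candidate, compare |candidate − station| to the reported distance:
Candidate 1: residuals P 0.1, Q 0.0, R 0.0 → max 0.1 km
Candidate 2: residuals P 20.2, Q 59.1, R 60.9 → max 60.9 km
Candidate 3: residuals P 63.8, Q 35.8, R 61.2 → max 63.8 km
Only Candidate 1 has all residuals ≈ 0.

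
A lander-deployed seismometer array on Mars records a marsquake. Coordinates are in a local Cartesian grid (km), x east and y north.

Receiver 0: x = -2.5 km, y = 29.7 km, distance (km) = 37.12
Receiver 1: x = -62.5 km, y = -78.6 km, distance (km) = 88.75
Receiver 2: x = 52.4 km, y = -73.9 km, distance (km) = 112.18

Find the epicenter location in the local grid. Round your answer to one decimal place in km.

x ≈ -28.8 km, y ≈ 3.5 km

Circle about each station: (x + 2.5)² + (y − 29.7)² = 37.12²; (x + 62.5)² + (y + 78.6)² = 88.75²; (x − 52.4)² + (y + 73.9)² = 112.18².
Subtracting pairs of circle equations eliminates x²+y² and gives linear equations (the radical axes):
-120.0 x − 216.6 y = 2697.20
109.8 x − 207.2 y = -3887.83
Solving the 2×2 system: x ≈ -28.8, y ≈ 3.5 km.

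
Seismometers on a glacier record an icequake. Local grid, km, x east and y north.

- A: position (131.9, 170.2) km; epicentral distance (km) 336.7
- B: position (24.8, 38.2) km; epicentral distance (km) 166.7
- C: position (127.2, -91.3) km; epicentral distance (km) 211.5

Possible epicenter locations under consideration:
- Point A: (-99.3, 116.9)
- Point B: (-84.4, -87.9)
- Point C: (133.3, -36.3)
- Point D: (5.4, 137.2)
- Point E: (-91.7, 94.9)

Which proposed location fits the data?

For each candidate, compare |candidate − station| to the reported distance:
Point A: residuals A 99.4, B 19.7, C 96.2 → max 99.4 km
Point B: residuals A 0.1, B 0.1, C 0.1 → max 0.1 km
Point C: residuals A 130.2, B 35.1, C 156.2 → max 156.2 km
Point D: residuals A 206.0, B 65.8, C 47.4 → max 206.0 km
Point E: residuals A 100.8, B 37.1, C 75.9 → max 100.8 km
Only Point B has all residuals ≈ 0.

Point B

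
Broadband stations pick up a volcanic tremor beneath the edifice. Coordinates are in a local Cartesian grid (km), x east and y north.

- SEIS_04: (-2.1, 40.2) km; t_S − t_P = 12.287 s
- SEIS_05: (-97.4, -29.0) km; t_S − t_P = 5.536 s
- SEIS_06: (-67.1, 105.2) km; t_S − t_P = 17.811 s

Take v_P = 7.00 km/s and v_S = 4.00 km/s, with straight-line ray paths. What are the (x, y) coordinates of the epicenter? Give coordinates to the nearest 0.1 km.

Distance from S−P lag: d = Δt · v_P v_S / (v_P − v_S) = Δt · (7.00·4.00)/(7.00−4.00) ≈ 9.3333·Δt.
So d_SEIS_04 = 114.68, d_SEIS_05 = 51.67, d_SEIS_06 = 166.24 km.
Circle about each station: (x + 2.1)² + (y − 40.2)² = 114.68²; (x + 97.4)² + (y + 29.0)² = 51.67²; (x + 67.1)² + (y − 105.2)² = 166.24².
Subtracting the SEIS_04 equation from the SEIS_05 and SEIS_06 equations removes the quadratic terms:
-190.6 x − 138.4 y = 19189.02
-130.0 x + 130.0 y = -535.24
Solving the 2×2 system: x ≈ -56.6, y ≈ -60.7 km.
Check against SEIS_04 (with the unrounded x, y): √((x + 2.1)²+(y − 40.2)²) = 114.68 ≈ 114.68 km. ✓

x ≈ -56.6 km, y ≈ -60.7 km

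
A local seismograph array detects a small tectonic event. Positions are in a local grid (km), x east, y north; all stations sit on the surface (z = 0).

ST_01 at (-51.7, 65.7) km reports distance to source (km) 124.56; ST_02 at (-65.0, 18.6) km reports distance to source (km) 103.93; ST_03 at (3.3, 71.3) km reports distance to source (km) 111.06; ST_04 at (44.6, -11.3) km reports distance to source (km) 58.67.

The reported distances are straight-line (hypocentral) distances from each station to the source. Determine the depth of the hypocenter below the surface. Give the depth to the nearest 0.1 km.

z ≈ 47.4 km

Each station gives a sphere (x−x_i)² + (y−y_i)² + z² = d_i² (stations at z=0).
Subtracting the ST_01 sphere from ST_02 and ST_03: z² cancels, leaving linear equations in x and y:
-26.6 x − 94.2 y = 2295.33
110.0 x + 11.2 y = 1286.07
Solving: x ≈ 14.592, y ≈ -28.487 km (keep extra digits for the depth step; rounded: 14.6, -28.5).
Then from the ST_01 sphere: z² = 124.56² − (x + 51.7)² − (y − 65.7)² with x = 14.592, y = -28.487, so z ≈ 47.428 ≈ 47.4 km.
Check against ST_04 (with the unrounded solution): distance 58.70 ≈ 58.67 km. ✓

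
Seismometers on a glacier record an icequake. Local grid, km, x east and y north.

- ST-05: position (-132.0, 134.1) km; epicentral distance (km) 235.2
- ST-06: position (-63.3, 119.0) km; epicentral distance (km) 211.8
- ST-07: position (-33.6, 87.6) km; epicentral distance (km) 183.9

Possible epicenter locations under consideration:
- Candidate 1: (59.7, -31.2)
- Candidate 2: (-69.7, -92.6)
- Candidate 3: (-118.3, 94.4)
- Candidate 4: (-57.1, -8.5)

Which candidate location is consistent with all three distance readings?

Candidate 2

For each candidate, compare |candidate − station| to the reported distance:
Candidate 1: residuals ST-05 17.9, ST-06 17.7, ST-07 32.8 → max 32.8 km
Candidate 2: residuals ST-05 0.1, ST-06 0.1, ST-07 0.1 → max 0.1 km
Candidate 3: residuals ST-05 193.2, ST-06 151.5, ST-07 98.9 → max 193.2 km
Candidate 4: residuals ST-05 74.1, ST-06 84.1, ST-07 85.0 → max 85.0 km
Only Candidate 2 has all residuals ≈ 0.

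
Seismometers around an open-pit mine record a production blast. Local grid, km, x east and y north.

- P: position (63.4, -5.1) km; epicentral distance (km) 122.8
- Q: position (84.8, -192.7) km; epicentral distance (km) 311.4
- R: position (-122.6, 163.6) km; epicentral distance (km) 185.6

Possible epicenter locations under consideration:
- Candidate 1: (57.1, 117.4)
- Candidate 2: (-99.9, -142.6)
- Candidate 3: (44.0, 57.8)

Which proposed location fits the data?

For each candidate, compare |candidate − station| to the reported distance:
Candidate 1: residuals P 0.1, Q 0.1, R 0.1 → max 0.1 km
Candidate 2: residuals P 90.7, Q 120.0, R 121.4 → max 121.4 km
Candidate 3: residuals P 57.0, Q 57.6, R 11.8 → max 57.6 km
Only Candidate 1 has all residuals ≈ 0.

Candidate 1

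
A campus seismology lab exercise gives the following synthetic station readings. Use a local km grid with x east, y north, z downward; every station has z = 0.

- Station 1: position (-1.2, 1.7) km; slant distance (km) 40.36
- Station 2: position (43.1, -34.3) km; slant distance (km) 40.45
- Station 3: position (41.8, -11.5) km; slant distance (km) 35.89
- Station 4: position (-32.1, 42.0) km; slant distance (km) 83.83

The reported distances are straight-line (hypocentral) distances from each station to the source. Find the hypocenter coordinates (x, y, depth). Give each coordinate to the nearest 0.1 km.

x ≈ 20.7 km, y ≈ -16.5 km, depth ≈ 28.6 km

Each station gives a sphere (x−x_i)² + (y−y_i)² + z² = d_i² (stations at z=0).
Subtracting the Station 1 sphere from Station 2 and Station 3: z² cancels, leaving linear equations in x and y:
88.6 x − 72.0 y = 3022.50
86.0 x − 26.4 y = 2216.00
Solving: x ≈ 20.700, y ≈ -16.506 km (keep extra digits for the depth step; rounded: 20.7, -16.5).
Then from the Station 1 sphere: z² = 40.36² − (x + 1.2)² − (y − 1.7)² with x = 20.700, y = -16.506, so z ≈ 28.598 ≈ 28.6 km.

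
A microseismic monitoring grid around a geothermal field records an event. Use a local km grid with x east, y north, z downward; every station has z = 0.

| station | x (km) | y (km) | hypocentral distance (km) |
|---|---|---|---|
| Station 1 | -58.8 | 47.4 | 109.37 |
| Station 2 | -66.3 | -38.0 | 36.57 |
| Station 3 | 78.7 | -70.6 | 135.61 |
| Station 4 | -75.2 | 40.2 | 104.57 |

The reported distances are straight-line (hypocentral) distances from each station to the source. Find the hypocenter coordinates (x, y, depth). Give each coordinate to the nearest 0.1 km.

x ≈ -53.5 km, y ≈ -58.3 km, depth ≈ 27.6 km

Each station gives a sphere (x−x_i)² + (y−y_i)² + z² = d_i² (stations at z=0).
Subtracting the Station 1 sphere from Station 2 and Station 3: z² cancels, leaving linear equations in x and y:
-15.0 x − 170.8 y = 10759.92
275.0 x − 236.0 y = -954.43
Solving: x ≈ -53.501, y ≈ -58.299 km (keep extra digits for the depth step; rounded: -53.5, -58.3).
Then from the Station 1 sphere: z² = 109.37² − (x + 58.8)² − (y − 47.4)² with x = -53.501, y = -58.299, so z ≈ 27.594 ≈ 27.6 km.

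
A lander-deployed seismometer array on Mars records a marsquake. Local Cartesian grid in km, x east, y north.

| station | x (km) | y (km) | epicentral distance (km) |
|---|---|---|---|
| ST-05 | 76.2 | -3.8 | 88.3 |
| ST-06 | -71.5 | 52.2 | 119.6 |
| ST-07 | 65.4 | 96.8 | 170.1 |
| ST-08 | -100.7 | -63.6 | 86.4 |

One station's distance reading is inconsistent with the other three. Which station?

Solve using three stations at a time. Using ST-06, ST-07, ST-08 (subtract circle equations pairwise → linear system) gives (x, y) ≈ (-14.9, -53.2).
Distances from that point to each station vs reported:
  ST-05: calculated 103.6 vs reported 88.3 → residual 15.3 km
  ST-06: calculated 119.6 vs reported 119.6 → residual 0.0 km
  ST-07: calculated 170.1 vs reported 170.1 → residual 0.0 km
  ST-08: calculated 86.4 vs reported 86.4 → residual 0.0 km
ST-06, ST-07, ST-08 are mutually consistent (residuals ≈ 0); ST-05 is off by 15.3 km.

ST-05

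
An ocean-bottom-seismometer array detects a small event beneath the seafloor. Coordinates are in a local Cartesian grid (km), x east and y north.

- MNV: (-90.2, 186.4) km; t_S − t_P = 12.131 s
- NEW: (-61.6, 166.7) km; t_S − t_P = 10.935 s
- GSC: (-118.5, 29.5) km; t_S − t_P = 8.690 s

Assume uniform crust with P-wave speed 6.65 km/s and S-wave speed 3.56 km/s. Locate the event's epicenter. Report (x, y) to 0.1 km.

x ≈ -104.1 km, y ≈ 94.5 km

Distance from S−P lag: d = Δt · v_P v_S / (v_P − v_S) = Δt · (6.65·3.56)/(6.65−3.56) ≈ 7.6615·Δt.
So d_MNV = 92.94, d_NEW = 83.78, d_GSC = 66.58 km.
Circle about each station: (x + 90.2)² + (y − 186.4)² = 92.94²; (x + 61.6)² + (y − 166.7)² = 83.78²; (x + 118.5)² + (y − 29.5)² = 66.58².
Subtracting pairs of circle equations eliminates x²+y² and gives linear equations (the radical axes):
57.2 x − 39.4 y = -9678.79
-56.6 x − 313.8 y = -23763.55
Solving the 2×2 system: x ≈ -104.1, y ≈ 94.5 km.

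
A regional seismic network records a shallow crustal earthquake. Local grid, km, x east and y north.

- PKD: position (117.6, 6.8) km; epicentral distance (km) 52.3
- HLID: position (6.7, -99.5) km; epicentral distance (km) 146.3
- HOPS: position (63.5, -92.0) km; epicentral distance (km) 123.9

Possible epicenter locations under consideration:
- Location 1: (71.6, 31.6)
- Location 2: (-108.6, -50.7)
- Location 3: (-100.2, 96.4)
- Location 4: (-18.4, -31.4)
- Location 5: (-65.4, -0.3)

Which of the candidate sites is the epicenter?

Location 1

For each candidate, compare |candidate − station| to the reported distance:
Location 1: residuals PKD 0.0, HLID 0.0, HOPS 0.0 → max 0.0 km
Location 2: residuals PKD 181.1, HLID 21.1, HOPS 53.1 → max 181.1 km
Location 3: residuals PKD 183.2, HLID 76.9, HOPS 125.7 → max 183.2 km
Location 4: residuals PKD 89.0, HLID 73.7, HOPS 22.0 → max 89.0 km
Location 5: residuals PKD 130.8, HLID 23.7, HOPS 34.3 → max 130.8 km
Only Location 1 has all residuals ≈ 0.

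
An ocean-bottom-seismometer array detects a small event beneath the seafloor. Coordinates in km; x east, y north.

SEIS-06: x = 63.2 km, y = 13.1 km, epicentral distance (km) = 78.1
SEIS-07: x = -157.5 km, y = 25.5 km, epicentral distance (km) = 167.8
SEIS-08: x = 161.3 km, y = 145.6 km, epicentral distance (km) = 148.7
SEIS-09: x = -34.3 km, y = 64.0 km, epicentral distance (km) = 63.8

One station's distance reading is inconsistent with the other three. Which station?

SEIS-07

Solve using three stations at a time. Using SEIS-06, SEIS-08, SEIS-09 (subtract circle equations pairwise → linear system) gives (x, y) ≈ (26.8, 82.2).
Distances from that point to each station vs reported:
  SEIS-06: calculated 78.1 vs reported 78.1 → residual 0.0 km
  SEIS-07: calculated 192.8 vs reported 167.8 → residual 25.0 km
  SEIS-08: calculated 148.7 vs reported 148.7 → residual 0.0 km
  SEIS-09: calculated 63.8 vs reported 63.8 → residual 0.0 km
SEIS-06, SEIS-08, SEIS-09 are mutually consistent (residuals ≈ 0); SEIS-07 is off by 25.0 km.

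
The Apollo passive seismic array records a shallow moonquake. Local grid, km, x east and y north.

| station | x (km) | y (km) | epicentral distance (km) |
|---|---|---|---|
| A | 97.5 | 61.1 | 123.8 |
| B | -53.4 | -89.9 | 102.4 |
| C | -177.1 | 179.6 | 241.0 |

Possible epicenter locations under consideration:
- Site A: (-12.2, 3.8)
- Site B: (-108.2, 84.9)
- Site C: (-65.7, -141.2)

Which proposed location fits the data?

For each candidate, compare |candidate − station| to the reported distance:
Site A: residuals A 0.0, B 0.0, C 0.0 → max 0.0 km
Site B: residuals A 83.3, B 80.8, C 123.9 → max 123.9 km
Site C: residuals A 136.1, B 49.6, C 98.6 → max 136.1 km
Only Site A has all residuals ≈ 0.

Site A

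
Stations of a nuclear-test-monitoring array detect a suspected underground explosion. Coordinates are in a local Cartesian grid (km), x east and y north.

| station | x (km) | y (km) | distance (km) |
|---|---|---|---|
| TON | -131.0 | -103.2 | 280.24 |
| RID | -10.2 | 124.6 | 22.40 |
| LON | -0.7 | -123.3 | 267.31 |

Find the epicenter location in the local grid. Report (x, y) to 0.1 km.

Circle about each station: (x + 131.0)² + (y + 103.2)² = 280.24²; (x + 10.2)² + (y − 124.6)² = 22.40²; (x + 0.7)² + (y + 123.3)² = 267.31².
Subtracting the TON equation from the RID and LON equations removes the quadratic terms:
241.6 x + 455.6 y = 65850.66
260.6 x − 40.2 y = -5528.04
Solving the 2×2 system: x ≈ 1.0, y ≈ 144.0 km.
Check against TON (with the unrounded x, y): √((x + 131.0)²+(y + 103.2)²) = 280.24 ≈ 280.24 km. ✓

1.0 km east, 144.0 km north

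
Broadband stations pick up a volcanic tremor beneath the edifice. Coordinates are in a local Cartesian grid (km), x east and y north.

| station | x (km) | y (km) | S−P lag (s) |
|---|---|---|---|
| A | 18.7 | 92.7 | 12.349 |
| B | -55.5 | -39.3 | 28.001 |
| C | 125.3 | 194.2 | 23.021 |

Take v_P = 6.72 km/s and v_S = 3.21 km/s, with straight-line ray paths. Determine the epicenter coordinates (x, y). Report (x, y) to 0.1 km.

x ≈ 86.3 km, y ≈ 58.2 km

Distance from S−P lag: d = Δt · v_P v_S / (v_P − v_S) = Δt · (6.72·3.21)/(6.72−3.21) ≈ 6.1456·Δt.
So d_A = 75.89, d_B = 172.08, d_C = 141.48 km.
Circle about each station: (x − 18.7)² + (y − 92.7)² = 75.89²; (x + 55.5)² + (y + 39.3)² = 172.08²; (x − 125.3)² + (y − 194.2)² = 141.48².
Subtracting pairs of circle equations eliminates x²+y² and gives linear equations (the radical axes):
-148.4 x − 264.0 y = -28170.47
213.2 x + 203.0 y = 30213.45
Solving the 2×2 system: x ≈ 86.3, y ≈ 58.2 km.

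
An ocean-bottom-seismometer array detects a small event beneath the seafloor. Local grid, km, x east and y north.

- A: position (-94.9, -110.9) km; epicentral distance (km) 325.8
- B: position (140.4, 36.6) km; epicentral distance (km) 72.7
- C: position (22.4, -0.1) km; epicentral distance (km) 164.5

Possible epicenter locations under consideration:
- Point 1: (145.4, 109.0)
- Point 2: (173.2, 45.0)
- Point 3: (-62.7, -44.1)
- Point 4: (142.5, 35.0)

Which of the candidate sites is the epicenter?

For each candidate, compare |candidate − station| to the reported distance:
Point 1: residuals A 0.1, B 0.1, C 0.1 → max 0.1 km
Point 2: residuals A 15.7, B 38.8, C 7.1 → max 38.8 km
Point 3: residuals A 251.6, B 145.8, C 68.7 → max 251.6 km
Point 4: residuals A 47.2, B 70.1, C 39.4 → max 70.1 km
Only Point 1 has all residuals ≈ 0.

Point 1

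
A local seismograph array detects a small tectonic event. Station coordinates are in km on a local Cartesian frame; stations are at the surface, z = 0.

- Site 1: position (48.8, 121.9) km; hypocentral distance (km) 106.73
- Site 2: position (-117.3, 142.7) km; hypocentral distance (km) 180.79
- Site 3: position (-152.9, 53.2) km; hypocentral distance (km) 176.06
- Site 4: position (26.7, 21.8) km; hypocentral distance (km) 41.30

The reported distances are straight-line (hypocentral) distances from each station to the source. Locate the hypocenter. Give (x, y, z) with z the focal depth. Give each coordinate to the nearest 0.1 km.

(16.8, 28.1, 39.6)

Each station gives a sphere (x−x_i)² + (y−y_i)² + z² = d_i² (stations at z=0).
Subtracting the Site 1 sphere from Site 2 and Site 3: z² cancels, leaving linear equations in x and y:
-332.2 x + 41.6 y = -4412.20
-403.4 x − 137.4 y = -10638.23
Solving: x ≈ 16.801, y ≈ 28.100 km (keep extra digits for the depth step; rounded: 16.8, 28.1).
Then from the Site 1 sphere: z² = 106.73² − (x − 48.8)² − (y − 121.9)² with x = 16.801, y = 28.100, so z ≈ 39.610 ≈ 39.6 km.
Check against Site 4 (with the unrounded solution): distance 41.31 ≈ 41.30 km. ✓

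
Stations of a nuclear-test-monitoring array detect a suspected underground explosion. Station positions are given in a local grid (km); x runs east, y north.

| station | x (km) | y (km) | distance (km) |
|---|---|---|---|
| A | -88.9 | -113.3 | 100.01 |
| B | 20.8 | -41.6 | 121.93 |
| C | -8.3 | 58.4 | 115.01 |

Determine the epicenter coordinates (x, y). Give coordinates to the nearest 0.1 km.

Circle about each station: (x + 88.9)² + (y + 113.3)² = 100.01²; (x − 20.8)² + (y + 41.6)² = 121.93²; (x + 8.3)² + (y − 58.4)² = 115.01².
Subtracting the A equation from the B and C equations removes the quadratic terms:
219.4 x + 143.4 y = -23441.82
161.2 x + 343.4 y = -20485.95
Solving the 2×2 system: x ≈ -97.9, y ≈ -13.7 km.
Check against A (with the unrounded x, y): √((x + 88.9)²+(y + 113.3)²) = 100.00 ≈ 100.01 km. ✓

(-97.9, -13.7)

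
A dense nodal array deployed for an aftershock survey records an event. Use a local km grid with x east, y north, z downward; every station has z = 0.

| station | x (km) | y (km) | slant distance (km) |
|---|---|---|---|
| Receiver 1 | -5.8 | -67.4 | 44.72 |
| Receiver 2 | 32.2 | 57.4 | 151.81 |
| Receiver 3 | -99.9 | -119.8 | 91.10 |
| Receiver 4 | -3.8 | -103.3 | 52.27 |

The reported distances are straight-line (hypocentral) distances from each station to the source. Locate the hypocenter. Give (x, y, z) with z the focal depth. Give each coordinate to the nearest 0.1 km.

Each station gives a sphere (x−x_i)² + (y−y_i)² + z² = d_i² (stations at z=0).
Subtracting the Receiver 1 sphere from Receiver 2 and Receiver 3: z² cancels, leaving linear equations in x and y:
76.0 x + 249.6 y = -21291.20
-188.2 x − 104.8 y = 13456.32
Solving: x ≈ -28.900, y ≈ -76.502 km (keep extra digits for the depth step; rounded: -28.9, -76.5).
Then from the Receiver 1 sphere: z² = 44.72² − (x + 5.8)² − (y + 67.4)² with x = -28.900, y = -76.502, so z ≈ 37.194 ≈ 37.2 km.
Check against Receiver 4 (with the unrounded solution): distance 52.26 ≈ 52.27 km. ✓

(-28.9, -76.5, 37.2)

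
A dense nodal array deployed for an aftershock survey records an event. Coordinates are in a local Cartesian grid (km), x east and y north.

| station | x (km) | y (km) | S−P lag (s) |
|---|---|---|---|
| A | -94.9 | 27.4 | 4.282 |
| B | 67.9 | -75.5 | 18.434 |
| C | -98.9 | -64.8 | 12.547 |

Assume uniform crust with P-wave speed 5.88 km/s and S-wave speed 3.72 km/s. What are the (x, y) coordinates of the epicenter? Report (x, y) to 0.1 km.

Distance from S−P lag: d = Δt · v_P v_S / (v_P − v_S) = Δt · (5.88·3.72)/(5.88−3.72) ≈ 10.1267·Δt.
So d_A = 43.36, d_B = 186.67, d_C = 127.06 km.
Circle about each station: (x + 94.9)² + (y − 27.4)² = 43.36²; (x − 67.9)² + (y + 75.5)² = 186.67²; (x + 98.9)² + (y + 64.8)² = 127.06².
Subtracting the A equation from the B and C equations removes the quadratic terms:
325.6 x − 205.8 y = -32411.71
-8.0 x − 184.4 y = -10040.67
Solving the 2×2 system: x ≈ -63.4, y ≈ 57.2 km.
Check against A (with the unrounded x, y): √((x + 94.9)²+(y − 27.4)²) = 43.37 ≈ 43.36 km. ✓

x ≈ -63.4 km, y ≈ 57.2 km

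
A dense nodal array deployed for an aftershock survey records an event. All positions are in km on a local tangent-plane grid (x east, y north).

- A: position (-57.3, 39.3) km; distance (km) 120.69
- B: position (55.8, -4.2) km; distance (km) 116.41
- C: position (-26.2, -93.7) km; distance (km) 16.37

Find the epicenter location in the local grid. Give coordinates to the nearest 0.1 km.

Circle about each station: (x + 57.3)² + (y − 39.3)² = 120.69²; (x − 55.8)² + (y + 4.2)² = 116.41²; (x + 26.2)² + (y + 93.7)² = 16.37².
Subtracting the A equation from the B and C equations removes the quadratic terms:
226.2 x − 87.0 y = -681.71
62.2 x − 266.0 y = 18936.45
Solving the 2×2 system: x ≈ -33.4, y ≈ -79.0 km.

(-33.4, -79.0)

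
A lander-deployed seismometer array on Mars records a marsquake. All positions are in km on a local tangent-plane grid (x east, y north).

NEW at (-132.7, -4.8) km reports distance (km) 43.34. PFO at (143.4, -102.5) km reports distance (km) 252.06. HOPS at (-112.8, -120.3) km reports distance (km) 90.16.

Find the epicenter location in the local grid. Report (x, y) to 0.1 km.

Circle about each station: (x + 132.7)² + (y + 4.8)² = 43.34²; (x − 143.4)² + (y + 102.5)² = 252.06²; (x + 112.8)² + (y + 120.3)² = 90.16².
Subtracting pairs of circle equations eliminates x²+y² and gives linear equations (the radical axes):
552.2 x − 195.4 y = -48218.41
39.8 x − 231.0 y = 3313.13
Solving the 2×2 system: x ≈ -98.4, y ≈ -31.3 km.

x ≈ -98.4 km, y ≈ -31.3 km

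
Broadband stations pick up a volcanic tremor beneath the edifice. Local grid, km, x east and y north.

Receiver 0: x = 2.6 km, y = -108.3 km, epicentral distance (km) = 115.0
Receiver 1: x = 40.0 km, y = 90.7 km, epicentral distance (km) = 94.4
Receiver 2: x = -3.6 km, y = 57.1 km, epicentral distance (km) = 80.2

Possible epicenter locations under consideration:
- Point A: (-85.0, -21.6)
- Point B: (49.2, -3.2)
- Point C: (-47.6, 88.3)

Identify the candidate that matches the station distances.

Point B

For each candidate, compare |candidate − station| to the reported distance:
Point A: residuals Receiver 0 8.3, Receiver 1 73.6, Receiver 2 33.0 → max 73.6 km
Point B: residuals Receiver 0 0.0, Receiver 1 0.1, Receiver 2 0.1 → max 0.1 km
Point C: residuals Receiver 0 87.9, Receiver 1 6.8, Receiver 2 26.3 → max 87.9 km
Only Point B has all residuals ≈ 0.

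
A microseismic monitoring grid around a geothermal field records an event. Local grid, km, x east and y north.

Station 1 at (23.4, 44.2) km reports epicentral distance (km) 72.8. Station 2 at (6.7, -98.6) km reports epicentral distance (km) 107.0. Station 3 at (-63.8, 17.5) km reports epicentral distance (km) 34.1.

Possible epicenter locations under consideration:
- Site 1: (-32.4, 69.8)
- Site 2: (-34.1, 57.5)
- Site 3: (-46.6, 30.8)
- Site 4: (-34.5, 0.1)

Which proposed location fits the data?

Site 4

For each candidate, compare |candidate − station| to the reported distance:
Site 1: residuals Station 1 11.4, Station 2 65.9, Station 3 26.9 → max 65.9 km
Site 2: residuals Station 1 13.8, Station 2 54.3, Station 3 15.7 → max 54.3 km
Site 3: residuals Station 1 1.5, Station 2 32.9, Station 3 12.4 → max 32.9 km
Site 4: residuals Station 1 0.0, Station 2 0.0, Station 3 0.0 → max 0.0 km
Only Site 4 has all residuals ≈ 0.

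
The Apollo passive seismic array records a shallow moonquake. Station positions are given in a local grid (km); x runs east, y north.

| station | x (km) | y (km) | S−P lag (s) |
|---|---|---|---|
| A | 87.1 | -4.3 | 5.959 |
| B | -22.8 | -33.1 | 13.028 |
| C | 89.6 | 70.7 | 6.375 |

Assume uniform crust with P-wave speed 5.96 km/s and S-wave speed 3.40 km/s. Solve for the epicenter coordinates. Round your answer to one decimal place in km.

57.1 km east, 32.1 km north

Distance from S−P lag: d = Δt · v_P v_S / (v_P − v_S) = Δt · (5.96·3.40)/(5.96−3.40) ≈ 7.9156·Δt.
So d_A = 47.17, d_B = 103.12, d_C = 50.46 km.
Circle about each station: (x − 87.1)² + (y + 4.3)² = 47.17²; (x + 22.8)² + (y + 33.1)² = 103.12²; (x − 89.6)² + (y − 70.7)² = 50.46².
Subtracting pairs of circle equations eliminates x²+y² and gives linear equations (the radical axes):
-219.8 x − 57.6 y = -14398.18
5.0 x + 150.0 y = 5100.55
Solving the 2×2 system: x ≈ 57.1, y ≈ 32.1 km.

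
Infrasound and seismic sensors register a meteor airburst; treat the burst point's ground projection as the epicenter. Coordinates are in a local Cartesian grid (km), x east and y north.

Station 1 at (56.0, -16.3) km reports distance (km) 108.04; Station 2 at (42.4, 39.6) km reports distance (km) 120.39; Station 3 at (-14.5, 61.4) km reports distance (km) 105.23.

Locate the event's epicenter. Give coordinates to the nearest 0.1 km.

x ≈ -49.9 km, y ≈ -37.7 km

Circle about each station: (x − 56.0)² + (y + 16.3)² = 108.04²; (x − 42.4)² + (y − 39.6)² = 120.39²; (x + 14.5)² + (y − 61.4)² = 105.23².
Subtracting the Station 1 equation from the Station 2 and Station 3 equations removes the quadratic terms:
-27.2 x + 111.8 y = -2856.88
-141.0 x + 155.4 y = 1177.81
Solving the 2×2 system: x ≈ -49.9, y ≈ -37.7 km.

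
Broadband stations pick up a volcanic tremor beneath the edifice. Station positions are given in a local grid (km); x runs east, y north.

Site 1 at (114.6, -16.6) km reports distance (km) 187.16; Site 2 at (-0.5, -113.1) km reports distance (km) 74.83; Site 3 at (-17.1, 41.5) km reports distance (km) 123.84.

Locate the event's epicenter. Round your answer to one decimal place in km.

Circle about each station: (x − 114.6)² + (y + 16.6)² = 187.16²; (x + 0.5)² + (y + 113.1)² = 74.83²; (x + 17.1)² + (y − 41.5)² = 123.84².
Subtracting pairs of circle equations eliminates x²+y² and gives linear equations (the radical axes):
-230.2 x − 193.0 y = 28812.48
-263.4 x + 116.2 y = 8298.46
Solving the 2×2 system: x ≈ -63.8, y ≈ -73.2 km.
Check against Site 1 (with the unrounded x, y): √((x − 114.6)²+(y + 16.6)²) = 187.16 ≈ 187.16 km. ✓

-63.8 km east, -73.2 km north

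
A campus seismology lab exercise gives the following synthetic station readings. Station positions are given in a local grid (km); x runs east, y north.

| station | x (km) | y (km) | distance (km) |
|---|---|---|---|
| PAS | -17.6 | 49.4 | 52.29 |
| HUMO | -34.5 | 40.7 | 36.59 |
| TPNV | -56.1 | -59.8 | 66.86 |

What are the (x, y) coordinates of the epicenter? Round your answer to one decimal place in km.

-47.5 km east, 6.5 km north

Circle about each station: (x + 17.6)² + (y − 49.4)² = 52.29²; (x + 34.5)² + (y − 40.7)² = 36.59²; (x + 56.1)² + (y + 59.8)² = 66.86².
Subtracting the PAS equation from the HUMO and TPNV equations removes the quadratic terms:
-33.8 x − 17.4 y = 1492.04
-77.0 x − 218.4 y = 2237.11
Solving the 2×2 system: x ≈ -47.5, y ≈ 6.5 km.
Check against PAS (with the unrounded x, y): √((x + 17.6)²+(y − 49.4)²) = 52.29 ≈ 52.29 km. ✓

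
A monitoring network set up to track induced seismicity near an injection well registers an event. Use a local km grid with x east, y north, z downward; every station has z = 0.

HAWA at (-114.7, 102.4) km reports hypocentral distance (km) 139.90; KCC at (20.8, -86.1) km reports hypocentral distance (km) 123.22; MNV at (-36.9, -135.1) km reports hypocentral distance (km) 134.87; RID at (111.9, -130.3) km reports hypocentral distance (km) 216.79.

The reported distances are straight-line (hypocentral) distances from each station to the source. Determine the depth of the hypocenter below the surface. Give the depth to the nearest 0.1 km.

55.7 km

Each station gives a sphere (x−x_i)² + (y−y_i)² + z² = d_i² (stations at z=0).
Subtracting the HAWA sphere from KCC and MNV: z² cancels, leaving linear equations in x and y:
271.0 x − 377.0 y = -11407.16
155.6 x − 475.0 y = -2646.14
Solving: x ≈ -63.097, y ≈ -15.098 km (keep extra digits for the depth step; rounded: -63.1, -15.1).
Then from the HAWA sphere: z² = 139.90² − (x + 114.7)² − (y − 102.4)² with x = -63.097, y = -15.098, so z ≈ 55.708 ≈ 55.7 km.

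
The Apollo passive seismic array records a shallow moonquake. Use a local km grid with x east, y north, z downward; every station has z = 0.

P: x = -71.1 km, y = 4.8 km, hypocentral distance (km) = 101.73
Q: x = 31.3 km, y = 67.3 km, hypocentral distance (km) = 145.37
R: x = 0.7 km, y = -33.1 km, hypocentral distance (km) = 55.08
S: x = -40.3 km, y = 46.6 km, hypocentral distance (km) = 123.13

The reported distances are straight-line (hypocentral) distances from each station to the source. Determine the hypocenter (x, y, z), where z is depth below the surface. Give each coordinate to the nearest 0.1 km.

(-11.0, -64.8, 43.5)

Each station gives a sphere (x−x_i)² + (y−y_i)² + z² = d_i² (stations at z=0).
Subtracting the P sphere from Q and R: z² cancels, leaving linear equations in x and y:
204.8 x + 125.0 y = -10352.71
143.6 x − 75.8 y = 3333.04
Solving: x ≈ -10.997, y ≈ -64.805 km (keep extra digits for the depth step; rounded: -11.0, -64.8).
Then from the P sphere: z² = 101.73² − (x + 71.1)² − (y − 4.8)² with x = -10.997, y = -64.805, so z ≈ 43.494 ≈ 43.5 km.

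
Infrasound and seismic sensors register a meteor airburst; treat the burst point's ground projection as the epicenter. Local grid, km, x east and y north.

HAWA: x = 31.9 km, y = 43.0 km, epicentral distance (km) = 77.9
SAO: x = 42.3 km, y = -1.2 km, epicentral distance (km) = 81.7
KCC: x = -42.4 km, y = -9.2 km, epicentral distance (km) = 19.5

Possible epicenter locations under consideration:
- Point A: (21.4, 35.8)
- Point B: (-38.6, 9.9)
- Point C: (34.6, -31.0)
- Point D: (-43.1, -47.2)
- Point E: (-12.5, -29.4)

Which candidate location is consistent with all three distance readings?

Point B

For each candidate, compare |candidate − station| to the reported distance:
Point A: residuals HAWA 65.2, SAO 39.2, KCC 58.6 → max 65.2 km
Point B: residuals HAWA 0.0, SAO 0.0, KCC 0.0 → max 0.0 km
Point C: residuals HAWA 3.9, SAO 50.9, KCC 60.5 → max 60.5 km
Point D: residuals HAWA 39.4, SAO 15.3, KCC 18.5 → max 39.4 km
Point E: residuals HAWA 7.0, SAO 20.1, KCC 16.6 → max 20.1 km
Only Point B has all residuals ≈ 0.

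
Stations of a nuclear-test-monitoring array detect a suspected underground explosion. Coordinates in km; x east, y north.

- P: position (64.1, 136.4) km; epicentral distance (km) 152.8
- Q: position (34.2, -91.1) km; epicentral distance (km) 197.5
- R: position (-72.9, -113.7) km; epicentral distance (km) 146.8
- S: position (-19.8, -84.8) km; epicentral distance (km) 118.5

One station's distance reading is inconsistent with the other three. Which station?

Q

Solve using three stations at a time. Using P, R, S (subtract circle equations pairwise → linear system) gives (x, y) ≈ (-46.4, 30.8).
Distances from that point to each station vs reported:
  P: calculated 152.9 vs reported 152.8 → residual 0.1 km
  Q: calculated 146.1 vs reported 197.5 → residual 51.4 km
  R: calculated 146.9 vs reported 146.8 → residual 0.1 km
  S: calculated 118.6 vs reported 118.5 → residual 0.1 km
P, R, S are mutually consistent (residuals ≈ 0); Q is off by 51.4 km.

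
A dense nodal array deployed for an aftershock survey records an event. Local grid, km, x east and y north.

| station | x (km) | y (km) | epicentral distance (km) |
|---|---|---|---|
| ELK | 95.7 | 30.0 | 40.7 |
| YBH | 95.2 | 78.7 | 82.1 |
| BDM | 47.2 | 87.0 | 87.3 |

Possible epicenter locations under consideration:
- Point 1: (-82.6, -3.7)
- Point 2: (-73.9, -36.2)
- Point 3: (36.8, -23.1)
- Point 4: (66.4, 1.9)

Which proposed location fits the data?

Point 4

For each candidate, compare |candidate − station| to the reported distance:
Point 1: residuals ELK 140.8, YBH 113.9, BDM 71.0 → max 140.8 km
Point 2: residuals ELK 141.4, YBH 122.3, BDM 85.5 → max 141.4 km
Point 3: residuals ELK 38.6, YBH 35.3, BDM 23.3 → max 38.6 km
Point 4: residuals ELK 0.1, YBH 0.1, BDM 0.1 → max 0.1 km
Only Point 4 has all residuals ≈ 0.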